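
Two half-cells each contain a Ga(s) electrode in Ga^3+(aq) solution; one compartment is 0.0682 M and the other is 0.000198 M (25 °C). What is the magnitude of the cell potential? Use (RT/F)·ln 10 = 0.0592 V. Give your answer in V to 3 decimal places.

For a concentration cell E°cell = 0, since both electrodes use the same couple.
The compartment with the higher Ga^3+(aq) concentration (0.0682 M) acts as the cathode; ions are reduced there and produced at the dilute (0.000198 M) anode.
With n = 3, Ecell = −(0.0592/3)·log([dilute]/[conc]) = −(0.0592/3)·log(0.000198/0.0682) = +0.050 V.

0.050 V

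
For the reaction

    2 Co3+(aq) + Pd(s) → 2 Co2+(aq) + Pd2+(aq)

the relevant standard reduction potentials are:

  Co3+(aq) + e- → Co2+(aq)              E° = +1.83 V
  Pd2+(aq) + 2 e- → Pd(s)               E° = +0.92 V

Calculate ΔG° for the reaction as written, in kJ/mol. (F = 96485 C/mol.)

−176 kJ/mol

In the reaction as written Co3+(aq) is reduced, so the Co³⁺/Co²⁺ couple is the cathode and Pd²⁺/Pd is the anode.
E°cell = +1.83 − (+0.92) = +0.91 V; balancing electrons gives n = 2.
ΔG° = −nFE°cell = −(2)(96485)(+0.91) J/mol = −176 kJ/mol.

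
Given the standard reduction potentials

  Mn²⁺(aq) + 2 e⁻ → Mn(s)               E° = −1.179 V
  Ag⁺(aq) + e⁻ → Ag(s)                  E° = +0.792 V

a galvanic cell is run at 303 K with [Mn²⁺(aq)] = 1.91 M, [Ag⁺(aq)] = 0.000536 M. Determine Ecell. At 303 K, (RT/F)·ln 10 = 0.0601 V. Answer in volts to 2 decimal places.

+1.77 V

The Ag⁺/Ag couple has the more positive E°, so it is the cathode; Mn²⁺/Mn is the anode.
The standard potential is +0.792 − (−1.179) = +1.971 V and the balanced reaction transfers n = 2 electrons.
The balanced reaction is 2 Ag⁺(aq) + Mn(s) → 2 Ag(s) + Mn²⁺(aq), so Q = [Mn²⁺(aq)] / [Ag⁺(aq)]^2 = 6.65×10^6 and log Q = 6.823.
By the Nernst equation, E = +1.971 − (0.0601/2)·(6.823) = +1.77 V.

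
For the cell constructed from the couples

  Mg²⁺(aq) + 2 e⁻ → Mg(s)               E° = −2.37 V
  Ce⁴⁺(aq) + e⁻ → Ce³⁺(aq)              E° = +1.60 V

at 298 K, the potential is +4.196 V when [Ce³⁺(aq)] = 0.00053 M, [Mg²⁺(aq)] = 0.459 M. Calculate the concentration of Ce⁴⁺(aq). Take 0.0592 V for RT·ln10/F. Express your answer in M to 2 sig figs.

2.4 M

The Ce⁴⁺/Ce³⁺ couple has the larger reduction potential, so it is the cathode: E°cell = +1.60 − (−2.37) = +3.97 V and n = 2.
From the Nernst equation, log Q = n(E° − E)/0.0592 = 2·(+3.97 − (+4.196))/0.0592 = −7.635.
The balanced reaction is 2 Ce⁴⁺(aq) + Mg(s) → 2 Ce³⁺(aq) + Mg²⁺(aq), so Q = ([Ce³⁺(aq)]^2·[Mg²⁺(aq)]) / [Ce⁴⁺(aq)]^2.
Isolating [Ce⁴⁺(aq)] in Q = 10^{−7.635} yields log [Ce⁴⁺(aq)] = 0.373, i.e. 2.4 M.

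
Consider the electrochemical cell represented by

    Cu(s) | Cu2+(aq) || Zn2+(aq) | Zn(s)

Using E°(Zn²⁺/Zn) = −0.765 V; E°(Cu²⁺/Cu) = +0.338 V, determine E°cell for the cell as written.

−1.103 V

By convention the left-hand electrode in cell notation is the anode (oxidation) and the right-hand electrode is the cathode (reduction).
E°cell = E°(right) − E°(left) = −0.765 − (+0.338) = −1.103 V.
The negative sign shows that, as written, the cell would require an external voltage to drive the reaction.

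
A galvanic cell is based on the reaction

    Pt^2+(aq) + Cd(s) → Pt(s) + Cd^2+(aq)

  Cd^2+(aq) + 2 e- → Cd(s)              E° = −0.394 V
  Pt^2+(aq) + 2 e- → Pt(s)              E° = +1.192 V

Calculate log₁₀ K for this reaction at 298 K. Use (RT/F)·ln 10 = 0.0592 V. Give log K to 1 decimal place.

The Pt²⁺/Pt couple is reduced (cathode); E°cell = +1.192 − (−0.394) = +1.586 V with n = 2.
At equilibrium E = 0, so log K = nE°cell / 0.0592 = (2)(+1.586) / 0.0592 = 53.6.

log K = 53.6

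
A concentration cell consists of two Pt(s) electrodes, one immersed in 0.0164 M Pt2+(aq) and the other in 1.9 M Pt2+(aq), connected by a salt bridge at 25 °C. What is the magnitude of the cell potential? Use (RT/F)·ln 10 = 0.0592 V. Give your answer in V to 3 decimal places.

0.061 V

For a concentration cell E°cell = 0, since both electrodes use the same couple.
The compartment with the higher Pt2+(aq) concentration (1.9 M) acts as the cathode; ions are reduced there and produced at the dilute (0.0164 M) anode.
With n = 2, Ecell = −(0.0592/2)·log([dilute]/[conc]) = −(0.0592/2)·log(0.0164/1.9) = +0.061 V.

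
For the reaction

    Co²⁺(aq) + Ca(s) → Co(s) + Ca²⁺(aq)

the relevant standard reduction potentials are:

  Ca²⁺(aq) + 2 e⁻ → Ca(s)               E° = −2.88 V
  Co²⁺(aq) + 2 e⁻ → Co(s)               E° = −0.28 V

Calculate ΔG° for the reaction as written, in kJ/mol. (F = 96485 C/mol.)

In the reaction as written Co²⁺(aq) is reduced, so the Co²⁺/Co couple is the cathode and Ca²⁺/Ca is the anode.
E°cell = −0.28 − (−2.88) = +2.60 V; balancing electrons gives n = 2.
ΔG° = −nFE°cell = −(2)(96485)(+2.60) J/mol = −502 kJ/mol.

−502 kJ/mol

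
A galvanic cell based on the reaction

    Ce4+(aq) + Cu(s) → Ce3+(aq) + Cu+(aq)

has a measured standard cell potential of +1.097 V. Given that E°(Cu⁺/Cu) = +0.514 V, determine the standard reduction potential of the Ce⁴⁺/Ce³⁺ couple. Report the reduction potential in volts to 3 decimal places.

+1.611 V

In the reaction as written the Ce⁴⁺/Ce³⁺ couple is reduced (cathode) and Cu⁺/Cu is oxidized (anode), so E°cell = E°(Ce⁴⁺/Ce³⁺) − E°(Cu⁺/Cu).
E°(Ce⁴⁺/Ce³⁺) = E°cell + E°(anode) = +1.097 + (+0.514) = +1.611 V.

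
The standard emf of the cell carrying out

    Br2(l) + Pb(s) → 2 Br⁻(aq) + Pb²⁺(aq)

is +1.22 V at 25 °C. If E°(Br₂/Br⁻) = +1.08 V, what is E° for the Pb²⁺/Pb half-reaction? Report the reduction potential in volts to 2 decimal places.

−0.14 V

In the reaction as written the Br₂/Br⁻ couple is reduced (cathode) and Pb²⁺/Pb is oxidized (anode), so E°cell = E°(Br₂/Br⁻) − E°(Pb²⁺/Pb).
E°(Pb²⁺/Pb) = E°(cathode) − E°cell = +1.08 − (+1.22) = −0.14 V.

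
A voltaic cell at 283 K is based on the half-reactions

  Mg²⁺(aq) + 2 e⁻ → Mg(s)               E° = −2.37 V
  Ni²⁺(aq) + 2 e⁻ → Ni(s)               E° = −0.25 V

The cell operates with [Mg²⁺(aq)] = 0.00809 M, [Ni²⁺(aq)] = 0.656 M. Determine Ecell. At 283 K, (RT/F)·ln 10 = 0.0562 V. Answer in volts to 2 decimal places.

Ni²⁺/Ni is reduced (cathode, E° = −0.25 V) and Mg²⁺/Mg is oxidized (anode).
E°cell = E°cat − E°an = −0.25 − (−2.37) = +2.12 V; n = 2.
For the overall reaction Ni²⁺(aq) + Mg(s) → Ni(s) + Mg²⁺(aq), Q = [Mg²⁺(aq)] / [Ni²⁺(aq)] = 0.0123, giving log Q = −1.909.
By the Nernst equation, E = +2.12 − (0.0562/2)·(−1.909) = +2.17 V.

+2.17 V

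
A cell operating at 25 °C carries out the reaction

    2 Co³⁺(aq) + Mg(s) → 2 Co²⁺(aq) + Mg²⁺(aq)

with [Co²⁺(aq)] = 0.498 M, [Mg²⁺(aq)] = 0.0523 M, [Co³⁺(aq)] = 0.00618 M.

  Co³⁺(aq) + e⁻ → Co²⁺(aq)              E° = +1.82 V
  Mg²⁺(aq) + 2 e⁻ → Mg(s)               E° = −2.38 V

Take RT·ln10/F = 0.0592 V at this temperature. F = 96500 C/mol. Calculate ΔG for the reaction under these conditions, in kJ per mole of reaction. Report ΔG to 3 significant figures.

−796 kJ/mol

The standard cell potential is +1.82 − (−2.38) = +4.20 V, with n = 2 electrons in the balanced equation.
Q = ([Co²⁺(aq)]^2·[Mg²⁺(aq)]) / [Co³⁺(aq)]^2 = 340, so log Q = 2.531 and E = +4.20 − (0.0592/2)(2.531) = +4.1251 V.
Finally ΔG = −nFE = −(2)(96500 C/mol)(+4.1251 V) = −796 kJ/mol.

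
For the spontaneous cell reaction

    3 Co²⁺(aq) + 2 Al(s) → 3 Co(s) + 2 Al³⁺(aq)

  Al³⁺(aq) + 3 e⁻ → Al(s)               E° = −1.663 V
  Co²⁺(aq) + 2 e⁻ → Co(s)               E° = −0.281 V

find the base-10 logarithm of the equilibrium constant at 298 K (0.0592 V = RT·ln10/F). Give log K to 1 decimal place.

log K = 140.1

The Co²⁺/Co couple is reduced (cathode); E°cell = −0.281 − (−1.663) = +1.382 V with n = 6.
At equilibrium E = 0, so log K = nE°cell / 0.0592 = (6)(+1.382) / 0.0592 = 140.1.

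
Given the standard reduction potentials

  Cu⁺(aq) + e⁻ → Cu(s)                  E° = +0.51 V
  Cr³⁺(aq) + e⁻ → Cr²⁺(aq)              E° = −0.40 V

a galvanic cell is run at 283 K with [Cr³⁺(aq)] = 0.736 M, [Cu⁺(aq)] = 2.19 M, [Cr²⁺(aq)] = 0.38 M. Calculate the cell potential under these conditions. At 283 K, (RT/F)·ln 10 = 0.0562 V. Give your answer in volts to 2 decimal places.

Since E°(Cu⁺/Cu) > E°(Cr³⁺/Cr²⁺), Cu⁺/Cu serves as the cathode.
The standard potential is +0.51 − (−0.40) = +0.91 V and the balanced reaction transfers n = 1 electron.
Balancing gives Cu⁺(aq) + Cr²⁺(aq) → Cu(s) + Cr³⁺(aq); hence Q = [Cr³⁺(aq)] / ([Cu⁺(aq)]·[Cr²⁺(aq)]) = 0.884 (log Q = −0.053).
Applying E = E° − (RT ln10/nF)·log Q gives +0.91 − (0.0562/1)(−0.053) = +0.91 V.

+0.91 V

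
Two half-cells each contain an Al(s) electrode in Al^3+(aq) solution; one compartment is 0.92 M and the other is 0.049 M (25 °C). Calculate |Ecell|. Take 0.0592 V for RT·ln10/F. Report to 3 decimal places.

For a concentration cell E°cell = 0, since both electrodes use the same couple.
The compartment with the higher Al^3+(aq) concentration (0.92 M) acts as the cathode; ions are reduced there and produced at the dilute (0.049 M) anode.
With n = 3, Ecell = −(0.0592/3)·log([dilute]/[conc]) = −(0.0592/3)·log(0.049/0.92) = +0.025 V.

0.025 V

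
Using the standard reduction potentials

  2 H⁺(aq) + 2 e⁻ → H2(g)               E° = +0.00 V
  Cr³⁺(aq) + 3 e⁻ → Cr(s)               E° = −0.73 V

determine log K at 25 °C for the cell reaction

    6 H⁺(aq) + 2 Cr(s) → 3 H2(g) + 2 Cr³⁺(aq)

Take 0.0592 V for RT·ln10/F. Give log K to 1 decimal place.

The 2H⁺/H₂ couple is reduced (cathode); E°cell = +0.00 − (−0.73) = +0.73 V with n = 6.
At equilibrium E = 0, so log K = nE°cell / 0.0592 = (6)(+0.73) / 0.0592 = 74.0.

log K = 74.0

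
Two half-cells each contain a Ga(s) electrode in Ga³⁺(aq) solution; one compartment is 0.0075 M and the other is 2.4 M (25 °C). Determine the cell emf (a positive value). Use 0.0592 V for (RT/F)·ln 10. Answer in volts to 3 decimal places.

For a concentration cell E°cell = 0, since both electrodes use the same couple.
The compartment with the higher Ga³⁺(aq) concentration (2.4 M) acts as the cathode; ions are reduced there and produced at the dilute (0.0075 M) anode.
With n = 3, Ecell = −(0.0592/3)·log([dilute]/[conc]) = −(0.0592/3)·log(0.0075/2.4) = +0.049 V.

0.049 V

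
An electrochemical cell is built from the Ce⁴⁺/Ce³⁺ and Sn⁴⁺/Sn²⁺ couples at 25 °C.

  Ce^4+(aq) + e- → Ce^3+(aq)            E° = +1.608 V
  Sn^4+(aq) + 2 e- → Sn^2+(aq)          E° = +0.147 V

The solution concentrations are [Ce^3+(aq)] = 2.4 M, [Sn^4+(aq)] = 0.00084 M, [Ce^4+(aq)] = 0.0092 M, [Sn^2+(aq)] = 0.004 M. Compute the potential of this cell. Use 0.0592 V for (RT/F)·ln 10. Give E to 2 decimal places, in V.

+1.34 V

Since E°(Ce⁴⁺/Ce³⁺) > E°(Sn⁴⁺/Sn²⁺), Ce⁴⁺/Ce³⁺ serves as the cathode.
E°cell = +1.608 − (+0.147) = +1.461 V, with n = 2 electrons transferred.
For the overall reaction 2 Ce^4+(aq) + Sn^2+(aq) → 2 Ce^3+(aq) + Sn^4+(aq), Q = ([Ce^3+(aq)]^2·[Sn^4+(aq)]) / ([Ce^4+(aq)]^2·[Sn^2+(aq)]) = 1.43×10^4, giving log Q = 4.155.
Applying E = E° − (RT ln10/nF)·log Q gives +1.461 − (0.0592/2)(4.155) = +1.34 V.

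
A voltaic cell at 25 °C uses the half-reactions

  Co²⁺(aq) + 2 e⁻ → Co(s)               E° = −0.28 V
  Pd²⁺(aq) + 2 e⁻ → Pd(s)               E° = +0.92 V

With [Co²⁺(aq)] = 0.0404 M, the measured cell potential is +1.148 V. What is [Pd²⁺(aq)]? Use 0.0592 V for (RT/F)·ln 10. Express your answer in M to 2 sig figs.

0.00071 M

The Pd²⁺/Pd couple has the larger reduction potential, so it is the cathode: E°cell = +0.92 − (−0.28) = +1.20 V and n = 2.
From the Nernst equation, log Q = n(E° − E)/0.0592 = 2·(+1.20 − (+1.148))/0.0592 = 1.757.
The balanced reaction is Pd²⁺(aq) + Co(s) → Pd(s) + Co²⁺(aq), so Q = [Co²⁺(aq)] / [Pd²⁺(aq)].
Solving for the unknown gives log [Pd²⁺(aq)] = −3.151, so [Pd²⁺(aq)] ≈ 0.00071 M.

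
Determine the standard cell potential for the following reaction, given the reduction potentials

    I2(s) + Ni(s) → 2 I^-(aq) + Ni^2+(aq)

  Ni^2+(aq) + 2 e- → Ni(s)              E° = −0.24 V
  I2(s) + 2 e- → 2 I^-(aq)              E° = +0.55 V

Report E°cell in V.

+0.79 V

I2(s) gains electrons, so the I₂/I⁻ couple is the cathode; the Ni²⁺/Ni couple is the anode.
E°cell = E°(cathode) − E°(anode) = +0.55 − (−0.24) = +0.79 V.
The positive value indicates the reaction is spontaneous as written.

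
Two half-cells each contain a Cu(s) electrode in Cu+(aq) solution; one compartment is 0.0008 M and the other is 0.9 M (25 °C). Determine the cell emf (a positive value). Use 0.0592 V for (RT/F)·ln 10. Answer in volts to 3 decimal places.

For a concentration cell E°cell = 0, since both electrodes use the same couple.
The compartment with the higher Cu+(aq) concentration (0.9 M) acts as the cathode; ions are reduced there and produced at the dilute (0.0008 M) anode.
With n = 1, Ecell = −(0.0592/1)·log([dilute]/[conc]) = −(0.0592/1)·log(0.0008/0.9) = +0.181 V.

0.181 V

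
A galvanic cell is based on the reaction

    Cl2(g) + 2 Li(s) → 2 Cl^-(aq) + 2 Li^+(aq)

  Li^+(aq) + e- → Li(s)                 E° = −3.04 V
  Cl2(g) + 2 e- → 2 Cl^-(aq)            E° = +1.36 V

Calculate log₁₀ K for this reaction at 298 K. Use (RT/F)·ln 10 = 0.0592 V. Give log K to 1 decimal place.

log K = 148.6

The Cl₂/Cl⁻ couple is reduced (cathode); E°cell = +1.36 − (−3.04) = +4.40 V with n = 2.
At equilibrium E = 0, so log K = nE°cell / 0.0592 = (2)(+4.40) / 0.0592 = 148.6.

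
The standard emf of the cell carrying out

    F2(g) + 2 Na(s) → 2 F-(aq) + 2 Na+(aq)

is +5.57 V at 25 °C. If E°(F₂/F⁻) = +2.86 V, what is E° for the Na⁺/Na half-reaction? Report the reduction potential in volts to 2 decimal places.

−2.71 V

In the reaction as written the F₂/F⁻ couple is reduced (cathode) and Na⁺/Na is oxidized (anode), so E°cell = E°(F₂/F⁻) − E°(Na⁺/Na).
E°(Na⁺/Na) = E°(cathode) − E°cell = +2.86 − (+5.57) = −2.71 V.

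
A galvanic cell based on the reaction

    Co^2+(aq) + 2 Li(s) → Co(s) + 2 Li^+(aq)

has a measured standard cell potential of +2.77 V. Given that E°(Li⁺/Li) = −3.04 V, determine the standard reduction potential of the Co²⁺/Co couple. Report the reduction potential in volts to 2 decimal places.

In the reaction as written the Co²⁺/Co couple is reduced (cathode) and Li⁺/Li is oxidized (anode), so E°cell = E°(Co²⁺/Co) − E°(Li⁺/Li).
E°(Co²⁺/Co) = E°cell + E°(anode) = +2.77 + (−3.04) = −0.27 V.

−0.27 V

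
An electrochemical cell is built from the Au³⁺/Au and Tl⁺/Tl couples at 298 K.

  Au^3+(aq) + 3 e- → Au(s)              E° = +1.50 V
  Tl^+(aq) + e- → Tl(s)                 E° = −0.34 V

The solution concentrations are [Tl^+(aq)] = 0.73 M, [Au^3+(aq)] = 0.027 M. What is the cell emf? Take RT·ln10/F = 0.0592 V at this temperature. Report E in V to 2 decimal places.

Since E°(Au³⁺/Au) > E°(Tl⁺/Tl), Au³⁺/Au serves as the cathode.
The standard potential is +1.50 − (−0.34) = +1.84 V and the balanced reaction transfers n = 3 electrons.
For the overall reaction Au^3+(aq) + 3 Tl(s) → Au(s) + 3 Tl^+(aq), Q = [Tl^+(aq)]^3 / [Au^3+(aq)] = 14.4, giving log Q = 1.159.
By the Nernst equation, E = +1.84 − (0.0592/3)·(1.159) = +1.82 V.

+1.82 V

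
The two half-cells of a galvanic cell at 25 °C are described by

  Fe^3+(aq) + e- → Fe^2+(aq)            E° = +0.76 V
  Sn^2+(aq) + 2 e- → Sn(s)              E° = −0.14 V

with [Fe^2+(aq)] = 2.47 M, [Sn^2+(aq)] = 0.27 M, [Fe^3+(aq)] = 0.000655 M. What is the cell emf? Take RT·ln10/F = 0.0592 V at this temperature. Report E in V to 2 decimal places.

Since E°(Fe³⁺/Fe²⁺) > E°(Sn²⁺/Sn), Fe³⁺/Fe²⁺ serves as the cathode.
E°cell = +0.76 − (−0.14) = +0.90 V, with n = 2 electrons transferred.
For the overall reaction 2 Fe^3+(aq) + Sn(s) → 2 Fe^2+(aq) + Sn^2+(aq), Q = ([Fe^2+(aq)]^2·[Sn^2+(aq)]) / [Fe^3+(aq)]^2 = 3.84×10^6, giving log Q = 6.584.
Applying E = E° − (RT ln10/nF)·log Q gives +0.90 − (0.0592/2)(6.584) = +0.71 V.

+0.71 V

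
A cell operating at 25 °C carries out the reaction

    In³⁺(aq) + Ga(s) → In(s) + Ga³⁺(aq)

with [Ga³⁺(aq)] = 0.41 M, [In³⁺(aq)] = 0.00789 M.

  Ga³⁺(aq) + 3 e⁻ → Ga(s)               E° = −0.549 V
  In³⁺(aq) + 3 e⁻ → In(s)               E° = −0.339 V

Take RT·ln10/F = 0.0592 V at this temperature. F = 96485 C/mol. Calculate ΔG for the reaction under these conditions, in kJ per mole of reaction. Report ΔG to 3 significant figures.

−51.0 kJ/mol

The standard cell potential is −0.339 − (−0.549) = +0.210 V, with n = 3 electrons in the balanced equation.
Here Q = [Ga³⁺(aq)] / [In³⁺(aq)] = 52 (log Q = 1.716), giving E = +0.210 − (0.0592/3)·(1.716) = +0.1761 V.
Finally ΔG = −nFE = −(3)(96485 C/mol)(+0.1761 V) = −51.0 kJ/mol.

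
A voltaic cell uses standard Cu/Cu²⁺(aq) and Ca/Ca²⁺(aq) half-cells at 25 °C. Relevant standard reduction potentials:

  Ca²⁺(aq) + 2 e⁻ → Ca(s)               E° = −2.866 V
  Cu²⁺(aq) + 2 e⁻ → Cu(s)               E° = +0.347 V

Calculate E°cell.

+3.213 V

The Cu²⁺/Cu couple has the higher E°, so Cu ion is reduced (cathode) and Ca is oxidized (anode).
E°cell = E°(cathode) − E°(anode) = +0.347 − (−2.866) = +3.213 V.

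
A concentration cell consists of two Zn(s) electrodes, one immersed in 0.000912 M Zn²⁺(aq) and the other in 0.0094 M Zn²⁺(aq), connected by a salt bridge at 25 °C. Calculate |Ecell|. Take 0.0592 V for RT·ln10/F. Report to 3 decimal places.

For a concentration cell E°cell = 0, since both electrodes use the same couple.
The compartment with the higher Zn²⁺(aq) concentration (0.0094 M) acts as the cathode; ions are reduced there and produced at the dilute (0.000912 M) anode.
With n = 2, Ecell = −(0.0592/2)·log([dilute]/[conc]) = −(0.0592/2)·log(0.000912/0.0094) = +0.030 V.

0.030 V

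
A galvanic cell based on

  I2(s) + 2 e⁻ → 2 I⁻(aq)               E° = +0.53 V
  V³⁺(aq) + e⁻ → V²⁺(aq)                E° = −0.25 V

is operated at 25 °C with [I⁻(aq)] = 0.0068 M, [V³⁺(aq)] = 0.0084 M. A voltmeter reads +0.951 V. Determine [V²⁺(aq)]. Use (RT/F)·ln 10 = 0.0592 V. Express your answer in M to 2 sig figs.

With I₂/I⁻ at the cathode and V³⁺/V²⁺ at the anode, E°cell = +0.53 − (−0.25) = +0.78 V (n = 2).
Rearranging E = E° − (0.0592/n)·log Q gives log Q = 2(+0.78 − (+0.951))/0.0592 = −5.777.
Balancing electrons gives I2(s) + 2 V²⁺(aq) → 2 I⁻(aq) + 2 V³⁺(aq); thus Q = ([I⁻(aq)]^2·[V³⁺(aq)]^2) / [V²⁺(aq)]^2.
Substituting the known concentrations and solving, log [V²⁺(aq)] = −1.355 and [V²⁺(aq)] = 0.044 M.

0.044 M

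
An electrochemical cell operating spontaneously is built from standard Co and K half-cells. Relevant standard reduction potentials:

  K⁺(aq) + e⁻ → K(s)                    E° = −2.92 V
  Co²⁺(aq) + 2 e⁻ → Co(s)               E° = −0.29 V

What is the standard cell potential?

Of the two couples in this cell, the one with the more positive reduction potential is reduced at the cathode: here that is Co²⁺/Co (−0.29 V); K⁺/K (−2.92 V) is the anode.
E°cell = E°(cathode) − E°(anode) = −0.29 − (−2.92) = +2.63 V.

+2.63 V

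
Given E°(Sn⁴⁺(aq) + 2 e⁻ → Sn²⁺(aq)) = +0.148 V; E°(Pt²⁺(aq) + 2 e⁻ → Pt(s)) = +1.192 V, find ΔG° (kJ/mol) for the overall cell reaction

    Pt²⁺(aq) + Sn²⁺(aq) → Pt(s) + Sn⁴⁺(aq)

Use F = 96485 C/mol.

In the reaction as written Pt²⁺(aq) is reduced, so the Pt²⁺/Pt couple is the cathode and Sn⁴⁺/Sn²⁺ is the anode.
E°cell = +1.192 − (+0.148) = +1.044 V; balancing electrons gives n = 2.
ΔG° = −nFE°cell = −(2)(96485)(+1.044) J/mol = −201 kJ/mol.

−201 kJ/mol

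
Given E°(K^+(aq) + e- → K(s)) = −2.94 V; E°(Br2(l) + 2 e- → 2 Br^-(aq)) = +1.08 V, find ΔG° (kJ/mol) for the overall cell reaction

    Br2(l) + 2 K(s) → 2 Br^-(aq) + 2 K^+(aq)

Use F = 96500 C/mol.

−776 kJ/mol

In the reaction as written Br2(l) is reduced, so the Br₂/Br⁻ couple is the cathode and K⁺/K is the anode.
E°cell = +1.08 − (−2.94) = +4.02 V; balancing electrons gives n = 2.
ΔG° = −nFE°cell = −(2)(96500)(+4.02) J/mol = −776 kJ/mol.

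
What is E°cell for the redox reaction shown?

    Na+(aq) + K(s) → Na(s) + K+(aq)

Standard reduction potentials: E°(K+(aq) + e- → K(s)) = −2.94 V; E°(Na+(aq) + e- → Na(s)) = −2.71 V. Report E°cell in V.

Na+(aq) gains electrons, so the Na⁺/Na couple is the cathode; the K⁺/K couple is the anode.
E°cell = E°(cathode) − E°(anode) = −2.71 − (−2.94) = +0.23 V.

+0.23 V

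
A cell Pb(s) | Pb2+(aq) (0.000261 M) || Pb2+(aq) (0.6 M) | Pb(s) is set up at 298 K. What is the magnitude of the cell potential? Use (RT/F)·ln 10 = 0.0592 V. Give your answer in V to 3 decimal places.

For a concentration cell E°cell = 0, since both electrodes use the same couple.
The compartment with the higher Pb2+(aq) concentration (0.6 M) acts as the cathode; ions are reduced there and produced at the dilute (0.000261 M) anode.
With n = 2, Ecell = −(0.0592/2)·log([dilute]/[conc]) = −(0.0592/2)·log(0.000261/0.6) = +0.100 V.

0.100 V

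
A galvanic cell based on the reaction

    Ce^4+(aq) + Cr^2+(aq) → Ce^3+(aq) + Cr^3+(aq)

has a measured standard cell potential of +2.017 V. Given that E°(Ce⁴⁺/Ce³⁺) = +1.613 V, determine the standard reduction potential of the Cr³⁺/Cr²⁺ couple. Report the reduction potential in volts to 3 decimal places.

In the reaction as written the Ce⁴⁺/Ce³⁺ couple is reduced (cathode) and Cr³⁺/Cr²⁺ is oxidized (anode), so E°cell = E°(Ce⁴⁺/Ce³⁺) − E°(Cr³⁺/Cr²⁺).
E°(Cr³⁺/Cr²⁺) = E°(cathode) − E°cell = +1.613 − (+2.017) = −0.404 V.

−0.404 V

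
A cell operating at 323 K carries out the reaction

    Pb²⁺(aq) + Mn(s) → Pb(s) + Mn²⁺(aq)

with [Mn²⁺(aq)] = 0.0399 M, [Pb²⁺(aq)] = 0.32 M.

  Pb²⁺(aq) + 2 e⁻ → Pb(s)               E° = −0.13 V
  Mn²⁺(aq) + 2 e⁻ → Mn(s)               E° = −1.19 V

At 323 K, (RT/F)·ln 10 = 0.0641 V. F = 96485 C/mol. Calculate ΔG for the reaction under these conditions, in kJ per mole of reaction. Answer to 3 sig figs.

E°cell = −0.13 − (−1.19) = +1.06 V; the balanced reaction transfers n = 2 electrons.
Q = [Mn²⁺(aq)] / [Pb²⁺(aq)] = 0.125, so log Q = −0.904 and E = +1.06 − (0.0641/2)(−0.904) = +1.0890 V.
Then ΔG = −nFE = −2 × 96485 × +1.0890 J/mol = −210 kJ/mol.

−210 kJ/mol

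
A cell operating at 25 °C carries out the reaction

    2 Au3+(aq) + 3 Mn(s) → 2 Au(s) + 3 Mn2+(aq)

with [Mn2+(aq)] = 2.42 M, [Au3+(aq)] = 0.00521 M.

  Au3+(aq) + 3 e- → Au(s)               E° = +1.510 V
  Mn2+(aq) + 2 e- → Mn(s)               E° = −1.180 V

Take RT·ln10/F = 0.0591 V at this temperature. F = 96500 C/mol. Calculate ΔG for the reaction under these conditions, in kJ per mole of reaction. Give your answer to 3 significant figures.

The standard cell potential is +1.510 − (−1.180) = +2.690 V, with n = 6 electrons in the balanced equation.
Q = [Mn2+(aq)]^3 / [Au3+(aq)]^2 = 5.22×10^5, so log Q = 5.718 and E = +2.690 − (0.0591/6)(5.718) = +2.6337 V.
Finally ΔG = −nFE = −(6)(96500 C/mol)(+2.6337 V) = −1520 kJ/mol.

−1520 kJ/mol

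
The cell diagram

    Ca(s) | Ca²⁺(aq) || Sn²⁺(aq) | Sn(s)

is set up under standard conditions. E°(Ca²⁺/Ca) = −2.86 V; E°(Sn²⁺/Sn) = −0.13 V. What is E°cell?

By convention the left-hand electrode in cell notation is the anode (oxidation) and the right-hand electrode is the cathode (reduction).
E°cell = E°(right) − E°(left) = −0.13 − (−2.86) = +2.73 V.

+2.73 V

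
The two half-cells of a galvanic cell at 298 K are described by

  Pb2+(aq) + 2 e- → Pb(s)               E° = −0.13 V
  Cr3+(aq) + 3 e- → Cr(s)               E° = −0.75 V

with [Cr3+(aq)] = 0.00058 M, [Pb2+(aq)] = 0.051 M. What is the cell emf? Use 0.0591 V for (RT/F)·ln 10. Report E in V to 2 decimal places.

+0.65 V

The Pb²⁺/Pb couple has the more positive E°, so it is the cathode; Cr³⁺/Cr is the anode.
E°cell = E°cat − E°an = −0.13 − (−0.75) = +0.62 V; n = 6.
For the overall reaction 3 Pb2+(aq) + 2 Cr(s) → 3 Pb(s) + 2 Cr3+(aq), Q = [Cr3+(aq)]^2 / [Pb2+(aq)]^3 = 0.00254, giving log Q = −2.596.
Applying E = E° − (RT ln10/nF)·log Q gives +0.62 − (0.0591/6)(−2.596) = +0.65 V.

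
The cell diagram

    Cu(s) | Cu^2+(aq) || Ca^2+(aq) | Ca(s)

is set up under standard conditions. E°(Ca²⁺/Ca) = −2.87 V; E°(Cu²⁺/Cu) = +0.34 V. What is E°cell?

−3.21 V

By convention the left-hand electrode in cell notation is the anode (oxidation) and the right-hand electrode is the cathode (reduction).
E°cell = E°(right) − E°(left) = −2.87 − (+0.34) = −3.21 V.
The negative sign shows that, as written, the cell would require an external voltage to drive the reaction.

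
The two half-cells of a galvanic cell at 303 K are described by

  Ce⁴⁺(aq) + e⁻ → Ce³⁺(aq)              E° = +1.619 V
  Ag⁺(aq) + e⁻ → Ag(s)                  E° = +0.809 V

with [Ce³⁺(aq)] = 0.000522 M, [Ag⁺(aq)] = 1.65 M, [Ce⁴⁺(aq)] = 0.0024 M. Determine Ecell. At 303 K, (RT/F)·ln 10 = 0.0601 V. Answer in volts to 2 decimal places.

Ce⁴⁺/Ce³⁺ is reduced (cathode, E° = +1.619 V) and Ag⁺/Ag is oxidized (anode).
E°cell = +1.619 − (+0.809) = +0.810 V, with n = 1 electron transferred.
Balancing gives Ce⁴⁺(aq) + Ag(s) → Ce³⁺(aq) + Ag⁺(aq); hence Q = ([Ce³⁺(aq)]·[Ag⁺(aq)]) / [Ce⁴⁺(aq)] = 0.359 (log Q = −0.445).
By the Nernst equation, E = +0.810 − (0.0601/1)·(−0.445) = +0.84 V.

+0.84 V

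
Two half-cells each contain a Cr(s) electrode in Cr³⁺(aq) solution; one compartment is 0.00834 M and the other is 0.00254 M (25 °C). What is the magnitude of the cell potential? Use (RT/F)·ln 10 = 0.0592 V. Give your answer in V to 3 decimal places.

0.010 V

For a concentration cell E°cell = 0, since both electrodes use the same couple.
The compartment with the higher Cr³⁺(aq) concentration (0.00834 M) acts as the cathode; ions are reduced there and produced at the dilute (0.00254 M) anode.
With n = 3, Ecell = −(0.0592/3)·log([dilute]/[conc]) = −(0.0592/3)·log(0.00254/0.00834) = +0.010 V.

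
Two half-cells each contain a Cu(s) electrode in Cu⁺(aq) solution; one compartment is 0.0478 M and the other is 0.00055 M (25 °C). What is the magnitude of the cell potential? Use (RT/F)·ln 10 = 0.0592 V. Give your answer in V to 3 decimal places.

0.115 V

For a concentration cell E°cell = 0, since both electrodes use the same couple.
The compartment with the higher Cu⁺(aq) concentration (0.0478 M) acts as the cathode; ions are reduced there and produced at the dilute (0.00055 M) anode.
With n = 1, Ecell = −(0.0592/1)·log([dilute]/[conc]) = −(0.0592/1)·log(0.00055/0.0478) = +0.115 V.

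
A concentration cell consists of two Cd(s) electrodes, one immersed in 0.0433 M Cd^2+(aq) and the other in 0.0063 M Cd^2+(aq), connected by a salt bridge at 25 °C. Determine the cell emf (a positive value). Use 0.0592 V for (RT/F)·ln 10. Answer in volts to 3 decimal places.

For a concentration cell E°cell = 0, since both electrodes use the same couple.
The compartment with the higher Cd^2+(aq) concentration (0.0433 M) acts as the cathode; ions are reduced there and produced at the dilute (0.0063 M) anode.
With n = 2, Ecell = −(0.0592/2)·log([dilute]/[conc]) = −(0.0592/2)·log(0.0063/0.0433) = +0.025 V.

0.025 V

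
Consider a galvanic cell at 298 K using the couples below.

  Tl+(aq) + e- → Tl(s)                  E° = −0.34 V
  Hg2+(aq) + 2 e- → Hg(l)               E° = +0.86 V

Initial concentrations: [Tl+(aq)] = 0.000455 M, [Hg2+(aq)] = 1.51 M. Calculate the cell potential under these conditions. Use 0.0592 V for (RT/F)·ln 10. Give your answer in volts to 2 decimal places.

+1.40 V

Hg²⁺/Hg is reduced (cathode, E° = +0.86 V) and Tl⁺/Tl is oxidized (anode).
E°cell = E°cat − E°an = +0.86 − (−0.34) = +1.20 V; n = 2.
Balancing gives Hg2+(aq) + 2 Tl(s) → Hg(l) + 2 Tl+(aq); hence Q = [Tl+(aq)]^2 / [Hg2+(aq)] = 1.37×10^−7 (log Q = −6.863).
E = E° − (0.0592/n)·log Q = +1.20 − (0.0592/2)(−6.863) = +1.40 V.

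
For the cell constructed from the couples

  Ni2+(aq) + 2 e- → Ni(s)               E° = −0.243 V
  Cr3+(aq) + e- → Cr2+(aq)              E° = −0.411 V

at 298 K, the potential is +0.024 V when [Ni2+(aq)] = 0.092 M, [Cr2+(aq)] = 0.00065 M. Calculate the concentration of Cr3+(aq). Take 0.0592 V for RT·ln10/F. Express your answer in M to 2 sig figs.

0.053 M

Ni²⁺/Ni is the cathode (higher E°); E°cell = −0.243 − (−0.411) = +0.168 V with n = 2.
Rearranging E = E° − (0.0592/n)·log Q gives log Q = 2(+0.168 − (+0.024))/0.0592 = 4.865.
The balanced reaction is Ni2+(aq) + 2 Cr2+(aq) → Ni(s) + 2 Cr3+(aq), so Q = [Cr3+(aq)]^2 / ([Ni2+(aq)]·[Cr2+(aq)]^2).
Isolating [Cr3+(aq)] in Q = 10^{4.865} yields log [Cr3+(aq)] = −1.273, i.e. 0.053 M.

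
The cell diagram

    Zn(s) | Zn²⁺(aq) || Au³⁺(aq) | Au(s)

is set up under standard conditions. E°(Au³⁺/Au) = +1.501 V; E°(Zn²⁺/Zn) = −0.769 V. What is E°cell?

+2.270 V

By convention the left-hand electrode in cell notation is the anode (oxidation) and the right-hand electrode is the cathode (reduction).
E°cell = E°(right) − E°(left) = +1.501 − (−0.769) = +2.270 V.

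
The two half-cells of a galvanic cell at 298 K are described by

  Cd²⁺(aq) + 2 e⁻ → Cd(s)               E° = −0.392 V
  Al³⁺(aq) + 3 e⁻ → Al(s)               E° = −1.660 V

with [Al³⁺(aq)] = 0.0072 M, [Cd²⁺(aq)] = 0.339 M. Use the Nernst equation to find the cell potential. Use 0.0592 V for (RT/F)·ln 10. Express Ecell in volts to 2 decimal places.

+1.30 V

Cd²⁺/Cd is reduced (cathode, E° = −0.392 V) and Al³⁺/Al is oxidized (anode).
The standard potential is −0.392 − (−1.660) = +1.268 V and the balanced reaction transfers n = 6 electrons.
For the overall reaction 3 Cd²⁺(aq) + 2 Al(s) → 3 Cd(s) + 2 Al³⁺(aq), Q = [Al³⁺(aq)]^2 / [Cd²⁺(aq)]^3 = 0.00133, giving log Q = −2.876.
E = E° − (0.0592/n)·log Q = +1.268 − (0.0592/6)(−2.876) = +1.30 V.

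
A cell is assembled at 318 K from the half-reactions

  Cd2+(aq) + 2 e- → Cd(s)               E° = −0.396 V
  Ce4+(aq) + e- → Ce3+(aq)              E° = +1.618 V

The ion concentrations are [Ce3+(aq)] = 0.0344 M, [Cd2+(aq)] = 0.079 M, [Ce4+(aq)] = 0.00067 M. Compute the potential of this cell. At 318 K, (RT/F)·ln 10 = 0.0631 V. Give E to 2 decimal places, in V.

Ce⁴⁺/Ce³⁺ is reduced (cathode, E° = +1.618 V) and Cd²⁺/Cd is oxidized (anode).
The standard potential is +1.618 − (−0.396) = +2.014 V and the balanced reaction transfers n = 2 electrons.
The balanced reaction is 2 Ce4+(aq) + Cd(s) → 2 Ce3+(aq) + Cd2+(aq), so Q = ([Ce3+(aq)]^2·[Cd2+(aq)]) / [Ce4+(aq)]^2 = 208 and log Q = 2.319.
Applying E = E° − (RT ln10/nF)·log Q gives +2.014 − (0.0631/2)(2.319) = +1.94 V.

+1.94 V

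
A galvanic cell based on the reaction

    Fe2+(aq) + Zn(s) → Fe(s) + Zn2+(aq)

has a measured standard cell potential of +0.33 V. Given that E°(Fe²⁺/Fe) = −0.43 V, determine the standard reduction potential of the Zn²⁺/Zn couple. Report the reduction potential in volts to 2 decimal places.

−0.76 V

In the reaction as written the Fe²⁺/Fe couple is reduced (cathode) and Zn²⁺/Zn is oxidized (anode), so E°cell = E°(Fe²⁺/Fe) − E°(Zn²⁺/Zn).
E°(Zn²⁺/Zn) = E°(cathode) − E°cell = −0.43 − (+0.33) = −0.76 V.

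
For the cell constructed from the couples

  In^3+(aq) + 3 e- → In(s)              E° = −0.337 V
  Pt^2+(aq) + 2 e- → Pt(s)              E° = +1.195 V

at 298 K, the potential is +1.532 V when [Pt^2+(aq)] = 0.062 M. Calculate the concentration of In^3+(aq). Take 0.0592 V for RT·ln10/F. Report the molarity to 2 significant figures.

The Pt²⁺/Pt couple has the larger reduction potential, so it is the cathode: E°cell = +1.195 − (−0.337) = +1.532 V and n = 6.
Since E = E° − (0.0592/n)·log Q, log Q = n(E° − E)/0.0592 = 0.000.
The balanced reaction is 3 Pt^2+(aq) + 2 In(s) → 3 Pt(s) + 2 In^3+(aq), so Q = [In^3+(aq)]^2 / [Pt^2+(aq)]^3.
Solving for the unknown gives log [In^3+(aq)] = −1.811, so [In^3+(aq)] ≈ 0.015 M.

0.015 M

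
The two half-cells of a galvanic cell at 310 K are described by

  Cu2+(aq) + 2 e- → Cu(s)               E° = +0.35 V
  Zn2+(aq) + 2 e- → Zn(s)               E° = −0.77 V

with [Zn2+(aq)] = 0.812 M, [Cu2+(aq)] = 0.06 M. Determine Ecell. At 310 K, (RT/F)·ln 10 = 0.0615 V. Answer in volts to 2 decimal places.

+1.09 V

Since E°(Cu²⁺/Cu) > E°(Zn²⁺/Zn), Cu²⁺/Cu serves as the cathode.
E°cell = E°cat − E°an = +0.35 − (−0.77) = +1.12 V; n = 2.
For the overall reaction Cu2+(aq) + Zn(s) → Cu(s) + Zn2+(aq), Q = [Zn2+(aq)] / [Cu2+(aq)] = 13.5, giving log Q = 1.131.
E = E° − (0.0615/n)·log Q = +1.12 − (0.0615/2)(1.131) = +1.09 V.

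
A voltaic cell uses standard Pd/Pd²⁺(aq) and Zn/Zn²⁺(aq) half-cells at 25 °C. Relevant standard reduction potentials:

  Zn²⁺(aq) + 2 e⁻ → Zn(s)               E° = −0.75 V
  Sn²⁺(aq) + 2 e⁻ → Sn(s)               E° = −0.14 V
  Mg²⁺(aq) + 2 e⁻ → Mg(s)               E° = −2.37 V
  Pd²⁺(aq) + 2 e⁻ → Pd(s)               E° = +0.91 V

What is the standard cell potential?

Of the two couples in this cell, the one with the more positive reduction potential is reduced at the cathode: here that is Pd²⁺/Pd (+0.91 V); Zn²⁺/Zn (−0.75 V) is the anode.
E°cell = E°(cathode) − E°(anode) = +0.91 − (−0.75) = +1.66 V.

+1.66 V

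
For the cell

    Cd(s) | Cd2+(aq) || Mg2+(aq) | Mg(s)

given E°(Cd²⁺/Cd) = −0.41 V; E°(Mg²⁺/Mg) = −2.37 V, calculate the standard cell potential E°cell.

−1.96 V

By convention the left-hand electrode in cell notation is the anode (oxidation) and the right-hand electrode is the cathode (reduction).
E°cell = E°(right) − E°(left) = −2.37 − (−0.41) = −1.96 V.
The negative sign shows that, as written, the cell would require an external voltage to drive the reaction.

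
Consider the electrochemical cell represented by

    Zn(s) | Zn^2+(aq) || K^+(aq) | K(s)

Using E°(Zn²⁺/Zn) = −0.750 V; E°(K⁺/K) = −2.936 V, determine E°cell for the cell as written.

−2.186 V

By convention the left-hand electrode in cell notation is the anode (oxidation) and the right-hand electrode is the cathode (reduction).
E°cell = E°(right) − E°(left) = −2.936 − (−0.750) = −2.186 V.
The negative sign shows that, as written, the cell would require an external voltage to drive the reaction.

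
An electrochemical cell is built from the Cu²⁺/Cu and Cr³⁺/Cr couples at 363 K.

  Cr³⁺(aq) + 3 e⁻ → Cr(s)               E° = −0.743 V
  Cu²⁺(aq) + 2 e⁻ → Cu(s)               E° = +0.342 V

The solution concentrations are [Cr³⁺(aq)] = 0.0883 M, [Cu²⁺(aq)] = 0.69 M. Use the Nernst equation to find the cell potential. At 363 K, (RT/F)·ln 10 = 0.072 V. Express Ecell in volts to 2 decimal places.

+1.10 V

Since E°(Cu²⁺/Cu) > E°(Cr³⁺/Cr), Cu²⁺/Cu serves as the cathode.
E°cell = +0.342 − (−0.743) = +1.085 V, with n = 6 electrons transferred.
The balanced reaction is 3 Cu²⁺(aq) + 2 Cr(s) → 3 Cu(s) + 2 Cr³⁺(aq), so Q = [Cr³⁺(aq)]^2 / [Cu²⁺(aq)]^3 = 0.0237 and log Q = −1.625.
Applying E = E° − (RT ln10/nF)·log Q gives +1.085 − (0.072/6)(−1.625) = +1.10 V.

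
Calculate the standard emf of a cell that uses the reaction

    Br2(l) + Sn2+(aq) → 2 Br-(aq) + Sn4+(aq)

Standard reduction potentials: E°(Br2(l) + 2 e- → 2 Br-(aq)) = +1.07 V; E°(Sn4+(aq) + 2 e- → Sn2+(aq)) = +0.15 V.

Br2(l) gains electrons, so the Br₂/Br⁻ couple is the cathode; the Sn⁴⁺/Sn²⁺ couple is the anode.
E°cell = E°(cathode) − E°(anode) = +1.07 − (+0.15) = +0.92 V.

+0.92 V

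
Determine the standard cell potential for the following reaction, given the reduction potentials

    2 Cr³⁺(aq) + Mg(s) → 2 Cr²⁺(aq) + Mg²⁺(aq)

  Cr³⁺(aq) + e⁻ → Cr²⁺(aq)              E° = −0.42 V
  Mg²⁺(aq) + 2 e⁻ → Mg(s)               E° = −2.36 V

In the reaction as written, Cr³⁺(aq) is reduced (cathode) and Mg²⁺(aq) is produced by oxidation at the anode.
E°cell = E°(cathode) − E°(anode) = −0.42 − (−2.36) = +1.94 V.
The positive value indicates the reaction is spontaneous as written.

+1.94 V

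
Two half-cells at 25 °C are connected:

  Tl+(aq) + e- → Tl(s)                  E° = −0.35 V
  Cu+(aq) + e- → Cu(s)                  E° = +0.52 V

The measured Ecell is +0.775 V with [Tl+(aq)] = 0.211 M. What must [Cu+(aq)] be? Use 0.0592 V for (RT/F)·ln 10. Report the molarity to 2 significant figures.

0.0052 M

With Cu⁺/Cu at the cathode and Tl⁺/Tl at the anode, E°cell = +0.52 − (−0.35) = +0.87 V (n = 1).
From the Nernst equation, log Q = n(E° − E)/0.0592 = 1·(+0.87 − (+0.775))/0.0592 = 1.605.
The balanced reaction is Cu+(aq) + Tl(s) → Cu(s) + Tl+(aq), so Q = [Tl+(aq)] / [Cu+(aq)].
Substituting the known concentrations and solving, log [Cu+(aq)] = −2.281 and [Cu+(aq)] = 0.0052 M.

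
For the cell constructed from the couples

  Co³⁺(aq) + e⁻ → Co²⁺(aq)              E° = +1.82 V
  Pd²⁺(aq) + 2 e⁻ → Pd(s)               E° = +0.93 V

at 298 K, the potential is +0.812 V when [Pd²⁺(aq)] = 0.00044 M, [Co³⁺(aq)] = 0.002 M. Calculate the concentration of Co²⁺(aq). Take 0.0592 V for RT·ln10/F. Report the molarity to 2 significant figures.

Co³⁺/Co²⁺ is the cathode (higher E°); E°cell = +1.82 − (+0.93) = +0.89 V with n = 2.
From the Nernst equation, log Q = n(E° − E)/0.0592 = 2·(+0.89 − (+0.812))/0.0592 = 2.635.
For 2 Co³⁺(aq) + Pd(s) → 2 Co²⁺(aq) + Pd²⁺(aq), the reaction quotient is Q = ([Co²⁺(aq)]^2·[Pd²⁺(aq)]) / [Co³⁺(aq)]^2.
Isolating [Co²⁺(aq)] in Q = 10^{2.635} yields log [Co²⁺(aq)] = 0.297, i.e. 2.0 M.

2.0 M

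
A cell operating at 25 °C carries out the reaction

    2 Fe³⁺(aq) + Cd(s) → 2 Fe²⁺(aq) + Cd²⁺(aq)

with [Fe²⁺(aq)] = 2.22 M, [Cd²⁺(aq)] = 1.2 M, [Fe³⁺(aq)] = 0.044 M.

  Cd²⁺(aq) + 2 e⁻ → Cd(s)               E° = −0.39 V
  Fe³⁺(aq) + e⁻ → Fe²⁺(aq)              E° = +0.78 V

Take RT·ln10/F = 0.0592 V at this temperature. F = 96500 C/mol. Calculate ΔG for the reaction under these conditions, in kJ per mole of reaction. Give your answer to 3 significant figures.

With Fe³⁺/Fe²⁺ reduced at the cathode, E°cell = +0.78 − (−0.39) = +1.17 V and n = 2.
Q = ([Fe²⁺(aq)]^2·[Cd²⁺(aq)]) / [Fe³⁺(aq)]^2 = 3.05×10^3, so log Q = 3.485 and E = +1.17 − (0.0592/2)(3.485) = +1.0668 V.
Then ΔG = −nFE = −2 × 96500 × +1.0668 J/mol = −206 kJ/mol.

−206 kJ/mol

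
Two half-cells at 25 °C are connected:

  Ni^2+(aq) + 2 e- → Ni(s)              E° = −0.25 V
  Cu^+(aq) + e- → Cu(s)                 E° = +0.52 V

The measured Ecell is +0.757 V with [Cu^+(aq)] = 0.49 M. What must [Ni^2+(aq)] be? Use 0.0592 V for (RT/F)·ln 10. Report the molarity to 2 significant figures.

With Cu⁺/Cu at the cathode and Ni²⁺/Ni at the anode, E°cell = +0.52 − (−0.25) = +0.77 V (n = 2).
Since E = E° − (0.0592/n)·log Q, log Q = n(E° − E)/0.0592 = 0.439.
The balanced reaction is 2 Cu^+(aq) + Ni(s) → 2 Cu(s) + Ni^2+(aq), so Q = [Ni^2+(aq)] / [Cu^+(aq)]^2.
Substituting the known concentrations and solving, log [Ni^2+(aq)] = −0.181 and [Ni^2+(aq)] = 0.66 M.

0.66 M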